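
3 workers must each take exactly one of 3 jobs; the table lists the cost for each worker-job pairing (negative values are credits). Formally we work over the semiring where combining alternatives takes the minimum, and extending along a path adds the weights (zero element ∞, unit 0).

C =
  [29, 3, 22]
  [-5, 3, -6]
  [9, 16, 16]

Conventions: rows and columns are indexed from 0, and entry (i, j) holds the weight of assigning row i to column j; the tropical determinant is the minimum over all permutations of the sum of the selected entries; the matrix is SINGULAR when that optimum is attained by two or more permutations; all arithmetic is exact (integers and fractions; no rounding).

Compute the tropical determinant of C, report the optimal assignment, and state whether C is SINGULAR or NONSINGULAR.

σ = (0, 1, 2): 29 + 3 + 16 = 48
σ = (0, 2, 1): 29 + (-6) + 16 = 39
σ = (1, 0, 2): 3 + (-5) + 16 = 14
σ = (1, 2, 0): 3 + (-6) + 9 = 6
σ = (2, 0, 1): 22 + (-5) + 16 = 33
σ = (2, 1, 0): 22 + 3 + 9 = 34
Optimal value attained by: σ = (1, 2, 0).
Answer: det⊕(C) = 6; verdict: NONSINGULAR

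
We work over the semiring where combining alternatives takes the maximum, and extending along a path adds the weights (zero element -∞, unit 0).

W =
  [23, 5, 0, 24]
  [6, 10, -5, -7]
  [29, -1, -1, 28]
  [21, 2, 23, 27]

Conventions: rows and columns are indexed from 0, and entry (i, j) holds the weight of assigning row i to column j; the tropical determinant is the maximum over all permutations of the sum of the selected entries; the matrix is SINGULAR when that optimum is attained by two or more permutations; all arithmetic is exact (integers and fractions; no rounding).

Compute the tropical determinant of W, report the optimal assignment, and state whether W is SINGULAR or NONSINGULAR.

σ = (0, 1, 2, 3): 23 + 10 + (-1) + 27 = 59
σ = (0, 1, 3, 2): 23 + 10 + 28 + 23 = 84
σ = (0, 2, 1, 3): 23 + (-5) + (-1) + 27 = 44
σ = (0, 2, 3, 1): 23 + (-5) + 28 + 2 = 48
σ = (0, 3, 1, 2): 23 + (-7) + (-1) + 23 = 38
σ = (0, 3, 2, 1): 23 + (-7) + (-1) + 2 = 17
σ = (1, 0, 2, 3): 5 + 6 + (-1) + 27 = 37
σ = (1, 0, 3, 2): 5 + 6 + 28 + 23 = 62
σ = (1, 2, 0, 3): 5 + (-5) + 29 + 27 = 56
σ = (1, 2, 3, 0): 5 + (-5) + 28 + 21 = 49
σ = (1, 3, 0, 2): 5 + (-7) + 29 + 23 = 50
σ = (1, 3, 2, 0): 5 + (-7) + (-1) + 21 = 18
σ = (2, 0, 1, 3): 0 + 6 + (-1) + 27 = 32
σ = (2, 0, 3, 1): 0 + 6 + 28 + 2 = 36
σ = (2, 1, 0, 3): 0 + 10 + 29 + 27 = 66
σ = (2, 1, 3, 0): 0 + 10 + 28 + 21 = 59
σ = (2, 3, 0, 1): 0 + (-7) + 29 + 2 = 24
σ = (2, 3, 1, 0): 0 + (-7) + (-1) + 21 = 13
σ = (3, 0, 1, 2): 24 + 6 + (-1) + 23 = 52
σ = (3, 0, 2, 1): 24 + 6 + (-1) + 2 = 31
σ = (3, 1, 0, 2): 24 + 10 + 29 + 23 = 86
σ = (3, 1, 2, 0): 24 + 10 + (-1) + 21 = 54
σ = (3, 2, 0, 1): 24 + (-5) + 29 + 2 = 50
σ = (3, 2, 1, 0): 24 + (-5) + (-1) + 21 = 39
Optimal value attained by: σ = (3, 1, 0, 2).
Answer: det⊕(W) = 86; verdict: NONSINGULAR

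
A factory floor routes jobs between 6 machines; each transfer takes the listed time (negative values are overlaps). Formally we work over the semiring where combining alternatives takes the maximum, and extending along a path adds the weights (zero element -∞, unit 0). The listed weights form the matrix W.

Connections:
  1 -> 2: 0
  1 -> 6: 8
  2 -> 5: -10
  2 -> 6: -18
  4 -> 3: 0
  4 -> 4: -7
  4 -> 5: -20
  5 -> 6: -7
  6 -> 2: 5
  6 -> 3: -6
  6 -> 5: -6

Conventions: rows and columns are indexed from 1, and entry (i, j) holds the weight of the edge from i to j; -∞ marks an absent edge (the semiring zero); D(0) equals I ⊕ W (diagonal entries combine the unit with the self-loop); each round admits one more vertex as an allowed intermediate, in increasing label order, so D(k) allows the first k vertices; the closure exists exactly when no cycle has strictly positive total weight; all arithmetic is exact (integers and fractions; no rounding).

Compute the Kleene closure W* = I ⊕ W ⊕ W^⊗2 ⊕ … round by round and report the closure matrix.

D(0):
  [0, 0, -∞, -∞, -∞, 8]
  [-∞, 0, -∞, -∞, -10, -18]
  [-∞, -∞, 0, -∞, -∞, -∞]
  [-∞, -∞, 0, 0, -20, -∞]
  [-∞, -∞, -∞, -∞, 0, -7]
  [-∞, 5, -6, -∞, -6, 0]
D(1):
  [0, 0, -∞, -∞, -∞, 8]
  [-∞, 0, -∞, -∞, -10, -18]
  [-∞, -∞, 0, -∞, -∞, -∞]
  [-∞, -∞, 0, 0, -20, -∞]
  [-∞, -∞, -∞, -∞, 0, -7]
  [-∞, 5, -6, -∞, -6, 0]
D(2):
  [0, 0, -∞, -∞, -10, 8]
  [-∞, 0, -∞, -∞, -10, -18]
  [-∞, -∞, 0, -∞, -∞, -∞]
  [-∞, -∞, 0, 0, -20, -∞]
  [-∞, -∞, -∞, -∞, 0, -7]
  [-∞, 5, -6, -∞, -5, 0]
D(3):
  [0, 0, -∞, -∞, -10, 8]
  [-∞, 0, -∞, -∞, -10, -18]
  [-∞, -∞, 0, -∞, -∞, -∞]
  [-∞, -∞, 0, 0, -20, -∞]
  [-∞, -∞, -∞, -∞, 0, -7]
  [-∞, 5, -6, -∞, -5, 0]
D(4):
  [0, 0, -∞, -∞, -10, 8]
  [-∞, 0, -∞, -∞, -10, -18]
  [-∞, -∞, 0, -∞, -∞, -∞]
  [-∞, -∞, 0, 0, -20, -∞]
  [-∞, -∞, -∞, -∞, 0, -7]
  [-∞, 5, -6, -∞, -5, 0]
D(5):
  [0, 0, -∞, -∞, -10, 8]
  [-∞, 0, -∞, -∞, -10, -17]
  [-∞, -∞, 0, -∞, -∞, -∞]
  [-∞, -∞, 0, 0, -20, -27]
  [-∞, -∞, -∞, -∞, 0, -7]
  [-∞, 5, -6, -∞, -5, 0]
D(6):
  [0, 13, 2, -∞, 3, 8]
  [-∞, 0, -23, -∞, -10, -17]
  [-∞, -∞, 0, -∞, -∞, -∞]
  [-∞, -22, 0, 0, -20, -27]
  [-∞, -2, -13, -∞, 0, -7]
  [-∞, 5, -6, -∞, -5, 0]
Answer: W* = [[0, 13, 2, -∞, 3, 8], [-∞, 0, -23, -∞, -10, -17], [-∞, -∞, 0, -∞, -∞, -∞], [-∞, -22, 0, 0, -20, -27], [-∞, -2, -13, -∞, 0, -7], [-∞, 5, -6, -∞, -5, 0]]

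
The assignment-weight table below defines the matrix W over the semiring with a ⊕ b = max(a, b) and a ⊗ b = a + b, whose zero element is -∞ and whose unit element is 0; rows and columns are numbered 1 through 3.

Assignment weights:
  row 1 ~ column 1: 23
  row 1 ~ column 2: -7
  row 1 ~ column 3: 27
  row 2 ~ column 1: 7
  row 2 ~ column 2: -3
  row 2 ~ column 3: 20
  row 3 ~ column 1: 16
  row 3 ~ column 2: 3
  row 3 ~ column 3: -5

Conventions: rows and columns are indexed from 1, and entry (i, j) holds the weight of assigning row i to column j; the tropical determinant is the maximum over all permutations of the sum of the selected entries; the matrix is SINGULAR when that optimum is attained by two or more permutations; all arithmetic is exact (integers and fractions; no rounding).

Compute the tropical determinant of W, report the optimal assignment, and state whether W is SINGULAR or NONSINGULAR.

σ = (1, 2, 3): 23 + (-3) + (-5) = 15
σ = (1, 3, 2): 23 + 20 + 3 = 46
σ = (2, 1, 3): (-7) + 7 + (-5) = -5
σ = (2, 3, 1): (-7) + 20 + 16 = 29
σ = (3, 1, 2): 27 + 7 + 3 = 37
σ = (3, 2, 1): 27 + (-3) + 16 = 40
Optimal value attained by: σ = (1, 3, 2).
Answer: det⊕(W) = 46; verdict: NONSINGULAR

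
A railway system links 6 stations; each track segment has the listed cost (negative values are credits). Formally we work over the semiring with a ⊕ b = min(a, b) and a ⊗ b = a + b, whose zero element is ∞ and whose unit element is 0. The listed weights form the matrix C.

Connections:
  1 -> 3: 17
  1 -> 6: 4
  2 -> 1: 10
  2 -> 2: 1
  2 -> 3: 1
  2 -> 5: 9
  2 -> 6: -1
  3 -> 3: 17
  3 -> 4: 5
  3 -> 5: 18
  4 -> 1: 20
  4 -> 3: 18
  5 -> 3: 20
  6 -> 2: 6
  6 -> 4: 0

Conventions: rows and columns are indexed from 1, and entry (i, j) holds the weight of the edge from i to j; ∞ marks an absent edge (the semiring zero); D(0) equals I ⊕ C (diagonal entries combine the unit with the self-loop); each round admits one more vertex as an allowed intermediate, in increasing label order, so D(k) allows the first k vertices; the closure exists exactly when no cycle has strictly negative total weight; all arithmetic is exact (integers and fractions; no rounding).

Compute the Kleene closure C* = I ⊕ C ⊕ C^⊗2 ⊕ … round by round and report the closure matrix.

D(0):
  [0, ∞, 17, ∞, ∞, 4]
  [10, 0, 1, ∞, 9, -1]
  [∞, ∞, 0, 5, 18, ∞]
  [20, ∞, 18, 0, ∞, ∞]
  [∞, ∞, 20, ∞, 0, ∞]
  [∞, 6, ∞, 0, ∞, 0]
D(1):
  [0, ∞, 17, ∞, ∞, 4]
  [10, 0, 1, ∞, 9, -1]
  [∞, ∞, 0, 5, 18, ∞]
  [20, ∞, 18, 0, ∞, 24]
  [∞, ∞, 20, ∞, 0, ∞]
  [∞, 6, ∞, 0, ∞, 0]
D(2):
  [0, ∞, 17, ∞, ∞, 4]
  [10, 0, 1, ∞, 9, -1]
  [∞, ∞, 0, 5, 18, ∞]
  [20, ∞, 18, 0, ∞, 24]
  [∞, ∞, 20, ∞, 0, ∞]
  [16, 6, 7, 0, 15, 0]
D(3):
  [0, ∞, 17, 22, 35, 4]
  [10, 0, 1, 6, 9, -1]
  [∞, ∞, 0, 5, 18, ∞]
  [20, ∞, 18, 0, 36, 24]
  [∞, ∞, 20, 25, 0, ∞]
  [16, 6, 7, 0, 15, 0]
D(4):
  [0, ∞, 17, 22, 35, 4]
  [10, 0, 1, 6, 9, -1]
  [25, ∞, 0, 5, 18, 29]
  [20, ∞, 18, 0, 36, 24]
  [45, ∞, 20, 25, 0, 49]
  [16, 6, 7, 0, 15, 0]
D(5):
  [0, ∞, 17, 22, 35, 4]
  [10, 0, 1, 6, 9, -1]
  [25, ∞, 0, 5, 18, 29]
  [20, ∞, 18, 0, 36, 24]
  [45, ∞, 20, 25, 0, 49]
  [16, 6, 7, 0, 15, 0]
D(6):
  [0, 10, 11, 4, 19, 4]
  [10, 0, 1, -1, 9, -1]
  [25, 35, 0, 5, 18, 29]
  [20, 30, 18, 0, 36, 24]
  [45, 55, 20, 25, 0, 49]
  [16, 6, 7, 0, 15, 0]
Answer: C* = [[0, 10, 11, 4, 19, 4], [10, 0, 1, -1, 9, -1], [25, 35, 0, 5, 18, 29], [20, 30, 18, 0, 36, 24], [45, 55, 20, 25, 0, 49], [16, 6, 7, 0, 15, 0]]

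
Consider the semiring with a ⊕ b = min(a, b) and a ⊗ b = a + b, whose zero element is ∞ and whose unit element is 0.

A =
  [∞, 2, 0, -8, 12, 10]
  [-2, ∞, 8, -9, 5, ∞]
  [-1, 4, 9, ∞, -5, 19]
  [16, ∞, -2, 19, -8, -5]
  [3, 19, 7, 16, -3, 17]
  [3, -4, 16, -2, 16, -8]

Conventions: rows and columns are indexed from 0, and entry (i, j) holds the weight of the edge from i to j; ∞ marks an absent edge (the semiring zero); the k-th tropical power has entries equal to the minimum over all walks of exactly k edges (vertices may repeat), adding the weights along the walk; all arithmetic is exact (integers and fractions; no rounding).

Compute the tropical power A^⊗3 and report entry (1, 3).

A^⊗2:
  [-1, 4, -10, -7, -16, -13]
  [7, 0, -11, -10, -17, -14]
  [-2, 1, -1, -9, -8, 9]
  [-5, -9, -1, -7, -11, -13]
  [0, 5, 3, -5, -6, 9]
  [-6, -12, -4, -13, -10, -16]
A^⊗3:
  [-13, -17, -9, -15, -19, -21]
  [-14, -18, -12, -16, -20, -22]
  [-5, 0, -11, -10, -17, -14]
  [-11, -17, -9, -18, -15, -21]
  [-3, 2, -7, -8, -13, -10]
  [-14, -20, -15, -21, -21, -24]
Key observation: the optimum is the walk 1->3->5->3, with weight (-9) + (-5) + (-2) = -16.
Optimal value attained by: walk 1->3->5->3.
Answer: (A^⊗3)[1][3] = -16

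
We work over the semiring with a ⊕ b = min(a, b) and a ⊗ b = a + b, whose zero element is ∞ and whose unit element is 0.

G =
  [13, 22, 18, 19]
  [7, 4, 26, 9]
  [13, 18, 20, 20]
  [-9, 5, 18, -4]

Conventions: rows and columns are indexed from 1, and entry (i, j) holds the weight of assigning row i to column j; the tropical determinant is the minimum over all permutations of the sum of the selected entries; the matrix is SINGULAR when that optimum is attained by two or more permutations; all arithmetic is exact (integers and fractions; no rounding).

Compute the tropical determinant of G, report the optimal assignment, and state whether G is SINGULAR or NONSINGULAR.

σ = (1, 2, 3, 4): 13 + 4 + 20 + (-4) = 33
σ = (1, 2, 4, 3): 13 + 4 + 20 + 18 = 55
σ = (1, 3, 2, 4): 13 + 26 + 18 + (-4) = 53
σ = (1, 3, 4, 2): 13 + 26 + 20 + 5 = 64
σ = (1, 4, 2, 3): 13 + 9 + 18 + 18 = 58
σ = (1, 4, 3, 2): 13 + 9 + 20 + 5 = 47
σ = (2, 1, 3, 4): 22 + 7 + 20 + (-4) = 45
σ = (2, 1, 4, 3): 22 + 7 + 20 + 18 = 67
σ = (2, 3, 1, 4): 22 + 26 + 13 + (-4) = 57
σ = (2, 3, 4, 1): 22 + 26 + 20 + (-9) = 59
σ = (2, 4, 1, 3): 22 + 9 + 13 + 18 = 62
σ = (2, 4, 3, 1): 22 + 9 + 20 + (-9) = 42
σ = (3, 1, 2, 4): 18 + 7 + 18 + (-4) = 39
σ = (3, 1, 4, 2): 18 + 7 + 20 + 5 = 50
σ = (3, 2, 1, 4): 18 + 4 + 13 + (-4) = 31
σ = (3, 2, 4, 1): 18 + 4 + 20 + (-9) = 33
σ = (3, 4, 1, 2): 18 + 9 + 13 + 5 = 45
σ = (3, 4, 2, 1): 18 + 9 + 18 + (-9) = 36
σ = (4, 1, 2, 3): 19 + 7 + 18 + 18 = 62
σ = (4, 1, 3, 2): 19 + 7 + 20 + 5 = 51
σ = (4, 2, 1, 3): 19 + 4 + 13 + 18 = 54
σ = (4, 2, 3, 1): 19 + 4 + 20 + (-9) = 34
σ = (4, 3, 1, 2): 19 + 26 + 13 + 5 = 63
σ = (4, 3, 2, 1): 19 + 26 + 18 + (-9) = 54
Optimal value attained by: σ = (3, 2, 1, 4).
Answer: det⊕(G) = 31; verdict: NONSINGULAR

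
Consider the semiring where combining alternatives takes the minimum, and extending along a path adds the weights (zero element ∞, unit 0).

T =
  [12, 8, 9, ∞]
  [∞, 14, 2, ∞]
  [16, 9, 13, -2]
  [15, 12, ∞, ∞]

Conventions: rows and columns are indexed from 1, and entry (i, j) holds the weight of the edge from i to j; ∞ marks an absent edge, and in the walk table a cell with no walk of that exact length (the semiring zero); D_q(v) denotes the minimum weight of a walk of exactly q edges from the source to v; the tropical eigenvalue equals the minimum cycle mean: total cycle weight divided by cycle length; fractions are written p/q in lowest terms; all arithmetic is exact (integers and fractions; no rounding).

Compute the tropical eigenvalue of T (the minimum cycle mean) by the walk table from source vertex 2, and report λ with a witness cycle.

q=0: [∞, 0, ∞, ∞]
q=1: [∞, 14, 2, ∞]
q=2: [18, 11, 15, 0]
q=3: [15, 12, 13, 13]
q=4: [27, 22, 14, 11]
Optimal cycle mean attained by: cycle 2->3->4->2, total 2 + (-2) + 12, length 3.
Answer: λ = 4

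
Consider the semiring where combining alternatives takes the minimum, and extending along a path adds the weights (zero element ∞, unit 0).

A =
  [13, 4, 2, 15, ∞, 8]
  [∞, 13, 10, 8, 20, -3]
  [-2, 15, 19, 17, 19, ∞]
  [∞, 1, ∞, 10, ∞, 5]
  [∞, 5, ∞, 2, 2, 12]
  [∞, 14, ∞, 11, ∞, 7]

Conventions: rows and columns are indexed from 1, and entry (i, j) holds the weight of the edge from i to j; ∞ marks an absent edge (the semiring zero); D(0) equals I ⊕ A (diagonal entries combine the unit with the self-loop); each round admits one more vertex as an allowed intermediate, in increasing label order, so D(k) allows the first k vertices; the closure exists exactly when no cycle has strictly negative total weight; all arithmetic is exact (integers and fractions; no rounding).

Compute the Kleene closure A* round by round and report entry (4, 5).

D(0):
  [0, 4, 2, 15, ∞, 8]
  [∞, 0, 10, 8, 20, -3]
  [-2, 15, 0, 17, 19, ∞]
  [∞, 1, ∞, 0, ∞, 5]
  [∞, 5, ∞, 2, 0, 12]
  [∞, 14, ∞, 11, ∞, 0]
D(1):
  [0, 4, 2, 15, ∞, 8]
  [∞, 0, 10, 8, 20, -3]
  [-2, 2, 0, 13, 19, 6]
  [∞, 1, ∞, 0, ∞, 5]
  [∞, 5, ∞, 2, 0, 12]
  [∞, 14, ∞, 11, ∞, 0]
D(2):
  [0, 4, 2, 12, 24, 1]
  [∞, 0, 10, 8, 20, -3]
  [-2, 2, 0, 10, 19, -1]
  [∞, 1, 11, 0, 21, -2]
  [∞, 5, 15, 2, 0, 2]
  [∞, 14, 24, 11, 34, 0]
D(3):
  [0, 4, 2, 12, 21, 1]
  [8, 0, 10, 8, 20, -3]
  [-2, 2, 0, 10, 19, -1]
  [9, 1, 11, 0, 21, -2]
  [13, 5, 15, 2, 0, 2]
  [22, 14, 24, 11, 34, 0]
D(4):
  [0, 4, 2, 12, 21, 1]
  [8, 0, 10, 8, 20, -3]
  [-2, 2, 0, 10, 19, -1]
  [9, 1, 11, 0, 21, -2]
  [11, 3, 13, 2, 0, 0]
  [20, 12, 22, 11, 32, 0]
D(5):
  [0, 4, 2, 12, 21, 1]
  [8, 0, 10, 8, 20, -3]
  [-2, 2, 0, 10, 19, -1]
  [9, 1, 11, 0, 21, -2]
  [11, 3, 13, 2, 0, 0]
  [20, 12, 22, 11, 32, 0]
D(6):
  [0, 4, 2, 12, 21, 1]
  [8, 0, 10, 8, 20, -3]
  [-2, 2, 0, 10, 19, -1]
  [9, 1, 11, 0, 21, -2]
  [11, 3, 13, 2, 0, 0]
  [20, 12, 22, 11, 32, 0]
Answer: A*[4][5] = 21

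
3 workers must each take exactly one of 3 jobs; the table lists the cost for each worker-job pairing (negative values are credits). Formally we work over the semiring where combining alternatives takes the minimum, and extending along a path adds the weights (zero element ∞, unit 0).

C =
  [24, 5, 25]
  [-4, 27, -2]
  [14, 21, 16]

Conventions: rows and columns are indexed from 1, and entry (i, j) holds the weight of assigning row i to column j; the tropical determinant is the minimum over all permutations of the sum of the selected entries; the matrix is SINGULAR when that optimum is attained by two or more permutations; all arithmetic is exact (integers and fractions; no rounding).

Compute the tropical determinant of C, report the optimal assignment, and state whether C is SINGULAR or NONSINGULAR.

σ = (1, 2, 3): 24 + 27 + 16 = 67
σ = (1, 3, 2): 24 + (-2) + 21 = 43
σ = (2, 1, 3): 5 + (-4) + 16 = 17
σ = (2, 3, 1): 5 + (-2) + 14 = 17
σ = (3, 1, 2): 25 + (-4) + 21 = 42
σ = (3, 2, 1): 25 + 27 + 14 = 66
Optimal value attained by: σ = (2, 1, 3).
Answer: det⊕(C) = 17; verdict: SINGULAR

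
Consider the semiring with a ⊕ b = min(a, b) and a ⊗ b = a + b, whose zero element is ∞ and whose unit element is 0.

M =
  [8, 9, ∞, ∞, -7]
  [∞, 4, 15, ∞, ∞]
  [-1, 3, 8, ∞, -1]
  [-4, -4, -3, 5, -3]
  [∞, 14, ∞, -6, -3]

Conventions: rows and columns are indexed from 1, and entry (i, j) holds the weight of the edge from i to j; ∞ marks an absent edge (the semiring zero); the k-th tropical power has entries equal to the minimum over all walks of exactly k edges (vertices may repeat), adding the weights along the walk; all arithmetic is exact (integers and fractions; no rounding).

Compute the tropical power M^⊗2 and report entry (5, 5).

M^⊗2:
  [16, 7, 24, -13, -10]
  [14, 8, 19, ∞, 14]
  [7, 7, 16, -7, -8]
  [-4, 0, 2, -9, -11]
  [-10, -10, -9, -9, -9]
Key observation: the optimum is the walk 5->4->5, with weight (-6) + (-3) = -9.
Optimal value attained by: walk 5->4->5.
Answer: (M^⊗2)[5][5] = -9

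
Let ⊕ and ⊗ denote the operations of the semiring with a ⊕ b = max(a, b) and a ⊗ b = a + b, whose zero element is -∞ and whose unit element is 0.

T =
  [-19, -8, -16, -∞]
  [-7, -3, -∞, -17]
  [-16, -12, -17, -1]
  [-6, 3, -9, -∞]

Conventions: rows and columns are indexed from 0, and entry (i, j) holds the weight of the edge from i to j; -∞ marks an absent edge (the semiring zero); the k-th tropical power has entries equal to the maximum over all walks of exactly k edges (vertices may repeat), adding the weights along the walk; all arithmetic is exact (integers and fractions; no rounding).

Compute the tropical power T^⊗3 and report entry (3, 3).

T^⊗2:
  [-15, -11, -33, -17]
  [-10, -6, -23, -20]
  [-7, 2, -10, -18]
  [-4, 0, -22, -10]
T^⊗3:
  [-18, -14, -26, -28]
  [-13, -9, -26, -23]
  [-5, -1, -23, -11]
  [-7, -3, -19, -17]
Key observation: the optimum is the walk 3->1->1->3, with weight 3 + (-3) + (-17) = -17.
Optimal value attained by: walk 3->1->1->3.
Answer: (T^⊗3)[3][3] = -17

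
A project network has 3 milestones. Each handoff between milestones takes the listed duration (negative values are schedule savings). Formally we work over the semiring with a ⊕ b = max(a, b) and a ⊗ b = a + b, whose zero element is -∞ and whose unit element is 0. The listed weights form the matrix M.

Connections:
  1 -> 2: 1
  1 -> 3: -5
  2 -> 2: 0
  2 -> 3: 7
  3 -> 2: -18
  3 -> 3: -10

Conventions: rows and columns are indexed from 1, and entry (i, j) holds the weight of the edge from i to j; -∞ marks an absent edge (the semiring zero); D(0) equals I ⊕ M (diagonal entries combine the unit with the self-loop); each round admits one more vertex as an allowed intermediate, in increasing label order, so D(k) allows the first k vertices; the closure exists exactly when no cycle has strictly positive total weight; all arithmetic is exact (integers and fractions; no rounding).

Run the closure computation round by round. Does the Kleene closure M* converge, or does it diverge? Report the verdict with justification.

D(0):
  [0, 1, -5]
  [-∞, 0, 7]
  [-∞, -18, 0]
D(1):
  [0, 1, -5]
  [-∞, 0, 7]
  [-∞, -18, 0]
D(2):
  [0, 1, 8]
  [-∞, 0, 7]
  [-∞, -18, 0]
D(3):
  [0, 1, 8]
  [-∞, 0, 7]
  [-∞, -18, 0]
Key observation: every diagonal entry stays at the unit through all rounds, so no improving cycle exists.
Answer: CONVERGES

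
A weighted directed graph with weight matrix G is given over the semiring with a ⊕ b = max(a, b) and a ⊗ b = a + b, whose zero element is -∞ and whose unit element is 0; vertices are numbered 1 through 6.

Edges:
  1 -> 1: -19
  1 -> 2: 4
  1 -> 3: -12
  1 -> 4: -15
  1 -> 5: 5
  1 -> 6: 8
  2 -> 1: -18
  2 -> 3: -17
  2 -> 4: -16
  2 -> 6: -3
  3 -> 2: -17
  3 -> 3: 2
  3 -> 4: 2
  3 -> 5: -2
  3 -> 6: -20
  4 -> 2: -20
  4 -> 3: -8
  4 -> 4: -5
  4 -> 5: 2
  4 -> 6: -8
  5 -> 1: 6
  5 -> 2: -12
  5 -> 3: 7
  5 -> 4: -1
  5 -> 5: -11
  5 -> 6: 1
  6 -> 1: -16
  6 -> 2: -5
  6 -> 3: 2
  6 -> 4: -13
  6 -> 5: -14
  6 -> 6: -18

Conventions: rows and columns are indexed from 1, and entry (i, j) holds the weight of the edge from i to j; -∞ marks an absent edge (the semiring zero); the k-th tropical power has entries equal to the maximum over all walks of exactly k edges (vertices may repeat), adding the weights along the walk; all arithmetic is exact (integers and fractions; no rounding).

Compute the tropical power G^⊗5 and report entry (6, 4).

G^⊗2:
  [11, 3, 12, 4, -6, 6]
  [-19, -8, -1, -15, -13, -10]
  [4, -14, 5, 4, 4, -1]
  [8, -10, 9, 1, -3, 3]
  [-5, 10, 9, 9, 11, 14]
  [-8, -12, 4, 4, 0, -8]
G^⊗3:
  [0, 15, 14, 14, 16, 19]
  [-7, -15, 1, 1, -3, -11]
  [10, 8, 11, 7, 9, 12]
  [3, 12, 11, 11, 13, 16]
  [17, 9, 18, 11, 11, 12]
  [6, -4, 7, 6, 6, 1]
G^⊗4:
  [22, 14, 23, 16, 16, 17]
  [3, -3, 4, 3, 3, 1]
  [15, 14, 16, 13, 15, 18]
  [19, 11, 20, 13, 13, 14]
  [17, 21, 20, 20, 22, 25]
  [12, 10, 13, 9, 11, 14]
G^⊗5:
  [22, 26, 25, 25, 27, 30]
  [9, 7, 10, 6, 8, 11]
  [21, 19, 22, 18, 20, 23]
  [19, 23, 22, 22, 24, 27]
  [28, 21, 29, 22, 22, 25]
  [17, 16, 18, 15, 17, 20]
Key observation: the optimum is the walk 6->3->4->5->3->4, with weight 2 + 2 + 2 + 7 + 2 = 15.
Optimal value attained by: walk 6->3->4->5->3->4.
Answer: (G^⊗5)[6][4] = 15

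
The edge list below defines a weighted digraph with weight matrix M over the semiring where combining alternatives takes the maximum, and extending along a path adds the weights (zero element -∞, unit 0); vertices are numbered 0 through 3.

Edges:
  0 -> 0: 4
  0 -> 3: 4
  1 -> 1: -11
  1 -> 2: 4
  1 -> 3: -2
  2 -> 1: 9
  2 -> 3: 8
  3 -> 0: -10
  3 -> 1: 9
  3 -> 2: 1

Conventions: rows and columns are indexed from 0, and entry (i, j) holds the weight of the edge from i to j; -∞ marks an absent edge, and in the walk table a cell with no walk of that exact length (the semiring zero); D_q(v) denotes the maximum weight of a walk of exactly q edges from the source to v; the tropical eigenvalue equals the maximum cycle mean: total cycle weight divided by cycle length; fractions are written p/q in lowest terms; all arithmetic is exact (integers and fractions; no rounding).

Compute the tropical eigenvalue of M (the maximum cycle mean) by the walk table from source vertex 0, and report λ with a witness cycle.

q=0: [0, -∞, -∞, -∞]
q=1: [4, -∞, -∞, 4]
q=2: [8, 13, 5, 8]
q=3: [12, 17, 17, 13]
q=4: [16, 26, 21, 25]
Optimal cycle mean attained by: cycle 1->2->3->1, total 4 + 8 + 9, length 3.
Answer: λ = 7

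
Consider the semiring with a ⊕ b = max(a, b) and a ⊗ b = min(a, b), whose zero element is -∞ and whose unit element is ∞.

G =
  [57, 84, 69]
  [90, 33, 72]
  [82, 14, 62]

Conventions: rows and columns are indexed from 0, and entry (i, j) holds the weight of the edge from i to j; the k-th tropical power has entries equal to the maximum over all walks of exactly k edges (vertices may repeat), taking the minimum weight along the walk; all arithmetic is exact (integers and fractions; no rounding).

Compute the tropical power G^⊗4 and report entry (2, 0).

G^⊗2:
  [84, 57, 72]
  [72, 84, 69]
  [62, 82, 69]
G^⊗3:
  [72, 84, 69]
  [84, 72, 72]
  [82, 62, 72]
G^⊗4:
  [84, 72, 72]
  [72, 84, 72]
  [72, 82, 69]
Key observation: the optimum is the walk 2->0->1->2->0, with weight 82 min 84 min 72 min 82 = 72.
Optimal value attained by: walk 2->0->1->2->0.
Answer: (G^⊗4)[2][0] = 72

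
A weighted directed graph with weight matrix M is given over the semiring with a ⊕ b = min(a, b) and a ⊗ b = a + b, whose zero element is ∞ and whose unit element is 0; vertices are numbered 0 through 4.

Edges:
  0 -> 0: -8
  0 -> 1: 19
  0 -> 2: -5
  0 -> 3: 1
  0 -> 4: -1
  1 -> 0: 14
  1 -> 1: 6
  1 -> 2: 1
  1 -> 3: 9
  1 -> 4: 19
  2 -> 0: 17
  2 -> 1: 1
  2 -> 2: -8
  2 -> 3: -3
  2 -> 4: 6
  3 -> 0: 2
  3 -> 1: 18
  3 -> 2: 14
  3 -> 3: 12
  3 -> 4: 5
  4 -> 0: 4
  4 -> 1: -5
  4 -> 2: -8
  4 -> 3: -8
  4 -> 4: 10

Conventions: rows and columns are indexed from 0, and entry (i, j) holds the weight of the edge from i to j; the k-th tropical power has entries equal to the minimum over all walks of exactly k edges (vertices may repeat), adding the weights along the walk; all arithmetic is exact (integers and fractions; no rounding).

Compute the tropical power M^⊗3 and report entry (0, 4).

M^⊗2:
  [-16, -6, -13, -9, -9]
  [6, 2, -7, -2, 7]
  [-1, -7, -16, -11, -2]
  [-6, 0, -3, -3, 1]
  [-6, -7, -16, -11, -3]
M^⊗3:
  [-24, -14, -21, -17, -17]
  [-2, -6, -15, -10, -1]
  [-9, -15, -24, -19, -10]
  [-14, -4, -11, -7, -7]
  [-14, -15, -24, -19, -10]
Key observation: the optimum is the walk 0->0->0->4, with weight (-8) + (-8) + (-1) = -17.
Optimal value attained by: walk 0->0->0->4.
Answer: (M^⊗3)[0][4] = -17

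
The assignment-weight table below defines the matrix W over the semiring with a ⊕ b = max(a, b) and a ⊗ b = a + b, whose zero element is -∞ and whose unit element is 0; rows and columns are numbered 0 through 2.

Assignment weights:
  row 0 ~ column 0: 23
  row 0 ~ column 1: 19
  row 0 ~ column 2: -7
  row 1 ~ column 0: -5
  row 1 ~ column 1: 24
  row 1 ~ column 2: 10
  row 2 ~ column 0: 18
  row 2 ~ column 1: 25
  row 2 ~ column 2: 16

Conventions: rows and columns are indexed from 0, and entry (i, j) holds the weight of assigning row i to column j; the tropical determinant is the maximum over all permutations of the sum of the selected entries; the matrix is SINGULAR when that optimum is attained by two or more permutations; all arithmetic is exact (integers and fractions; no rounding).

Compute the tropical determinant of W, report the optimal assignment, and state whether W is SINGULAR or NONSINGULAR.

σ = (0, 1, 2): 23 + 24 + 16 = 63
σ = (0, 2, 1): 23 + 10 + 25 = 58
σ = (1, 0, 2): 19 + (-5) + 16 = 30
σ = (1, 2, 0): 19 + 10 + 18 = 47
σ = (2, 0, 1): (-7) + (-5) + 25 = 13
σ = (2, 1, 0): (-7) + 24 + 18 = 35
Optimal value attained by: σ = (0, 1, 2).
Answer: det⊕(W) = 63; verdict: NONSINGULAR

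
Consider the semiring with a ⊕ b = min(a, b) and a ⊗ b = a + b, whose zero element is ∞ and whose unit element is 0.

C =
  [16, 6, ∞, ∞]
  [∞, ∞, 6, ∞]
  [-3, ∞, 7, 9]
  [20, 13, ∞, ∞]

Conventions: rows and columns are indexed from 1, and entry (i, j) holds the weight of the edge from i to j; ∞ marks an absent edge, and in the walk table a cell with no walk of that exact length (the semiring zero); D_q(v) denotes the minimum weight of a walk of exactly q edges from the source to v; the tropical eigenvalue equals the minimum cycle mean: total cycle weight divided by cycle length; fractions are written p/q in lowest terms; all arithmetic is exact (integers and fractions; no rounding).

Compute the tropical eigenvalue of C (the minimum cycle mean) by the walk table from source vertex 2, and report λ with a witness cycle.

q=0: [∞, 0, ∞, ∞]
q=1: [∞, ∞, 6, ∞]
q=2: [3, ∞, 13, 15]
q=3: [10, 9, 20, 22]
q=4: [17, 16, 15, 29]
Optimal cycle mean attained by: cycle 1->2->3->1, total 6 + 6 + (-3), length 3.
Answer: λ = 3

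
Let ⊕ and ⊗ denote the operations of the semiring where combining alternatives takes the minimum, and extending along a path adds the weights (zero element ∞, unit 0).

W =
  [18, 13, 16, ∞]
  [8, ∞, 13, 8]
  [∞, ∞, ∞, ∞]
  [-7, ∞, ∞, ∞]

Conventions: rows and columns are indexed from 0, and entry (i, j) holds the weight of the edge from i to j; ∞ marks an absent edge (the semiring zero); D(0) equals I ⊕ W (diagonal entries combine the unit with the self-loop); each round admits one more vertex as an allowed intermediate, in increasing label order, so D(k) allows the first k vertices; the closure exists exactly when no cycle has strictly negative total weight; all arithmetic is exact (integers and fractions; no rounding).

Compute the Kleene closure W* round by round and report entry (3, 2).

D(0):
  [0, 13, 16, ∞]
  [8, 0, 13, 8]
  [∞, ∞, 0, ∞]
  [-7, ∞, ∞, 0]
D(1):
  [0, 13, 16, ∞]
  [8, 0, 13, 8]
  [∞, ∞, 0, ∞]
  [-7, 6, 9, 0]
D(2):
  [0, 13, 16, 21]
  [8, 0, 13, 8]
  [∞, ∞, 0, ∞]
  [-7, 6, 9, 0]
D(3):
  [0, 13, 16, 21]
  [8, 0, 13, 8]
  [∞, ∞, 0, ∞]
  [-7, 6, 9, 0]
D(4):
  [0, 13, 16, 21]
  [1, 0, 13, 8]
  [∞, ∞, 0, ∞]
  [-7, 6, 9, 0]
Answer: W*[3][2] = 9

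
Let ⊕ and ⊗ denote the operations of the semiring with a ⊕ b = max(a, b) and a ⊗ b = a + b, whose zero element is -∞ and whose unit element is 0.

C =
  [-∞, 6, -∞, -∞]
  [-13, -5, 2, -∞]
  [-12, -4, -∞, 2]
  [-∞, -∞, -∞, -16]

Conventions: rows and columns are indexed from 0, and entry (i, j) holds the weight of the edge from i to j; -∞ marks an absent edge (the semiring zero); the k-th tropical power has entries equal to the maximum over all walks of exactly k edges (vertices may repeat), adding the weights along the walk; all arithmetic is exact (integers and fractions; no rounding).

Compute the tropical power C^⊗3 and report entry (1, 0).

C^⊗2:
  [-7, 1, 8, -∞]
  [-10, -2, -3, 4]
  [-17, -6, -2, -14]
  [-∞, -∞, -∞, -32]
C^⊗3:
  [-4, 4, 3, 10]
  [-15, -4, 0, -1]
  [-14, -6, -4, 0]
  [-∞, -∞, -∞, -48]
Key observation: the optimum is the walk 1->1->2->0, with weight (-5) + 2 + (-12) = -15.
Optimal value attained by: walk 1->1->2->0.
Answer: (C^⊗3)[1][0] = -15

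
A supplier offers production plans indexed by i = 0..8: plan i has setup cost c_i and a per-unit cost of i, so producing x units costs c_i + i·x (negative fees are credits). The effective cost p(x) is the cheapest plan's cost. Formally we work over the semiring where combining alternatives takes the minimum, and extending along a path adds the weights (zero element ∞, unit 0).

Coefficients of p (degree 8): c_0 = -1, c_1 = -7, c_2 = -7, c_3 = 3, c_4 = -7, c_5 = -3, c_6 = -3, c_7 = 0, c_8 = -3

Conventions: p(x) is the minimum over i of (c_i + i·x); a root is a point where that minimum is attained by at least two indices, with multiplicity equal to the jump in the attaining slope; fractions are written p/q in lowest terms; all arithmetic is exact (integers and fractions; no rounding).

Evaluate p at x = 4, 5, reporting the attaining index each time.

p(4) = min(-1+0·4=-1, -7+1·4=-3, -7+2·4=1, 3+3·4=15, -7+4·4=9, -3+5·4=17, -3+6·4=21, 0+7·4=28, -3+8·4=29) = -3 (attained by i=1)
p(5) = min(-1+0·5=-1, -7+1·5=-2, -7+2·5=3, 3+3·5=18, -7+4·5=13, -3+5·5=22, -3+6·5=27, 0+7·5=35, -3+8·5=37) = -2 (attained by i=1)
Answer: p(4) = -3; p(5) = -2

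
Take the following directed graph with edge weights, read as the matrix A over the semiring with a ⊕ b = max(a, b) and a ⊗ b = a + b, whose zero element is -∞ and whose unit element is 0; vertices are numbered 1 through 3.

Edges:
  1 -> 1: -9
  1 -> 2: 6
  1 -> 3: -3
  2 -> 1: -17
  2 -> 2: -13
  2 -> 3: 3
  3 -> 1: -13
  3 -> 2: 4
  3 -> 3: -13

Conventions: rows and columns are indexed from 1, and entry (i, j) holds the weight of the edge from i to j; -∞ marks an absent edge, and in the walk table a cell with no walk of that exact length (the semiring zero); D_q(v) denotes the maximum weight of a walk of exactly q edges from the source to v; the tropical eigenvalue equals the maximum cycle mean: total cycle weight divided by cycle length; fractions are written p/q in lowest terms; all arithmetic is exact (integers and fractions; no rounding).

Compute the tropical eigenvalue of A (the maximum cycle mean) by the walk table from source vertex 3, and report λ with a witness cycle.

q=0: [-∞, -∞, 0]
q=1: [-13, 4, -13]
q=2: [-13, -7, 7]
q=3: [-6, 11, -4]
Optimal cycle mean attained by: cycle 2->3->2, total 3 + 4, length 2.
Answer: λ = 7/2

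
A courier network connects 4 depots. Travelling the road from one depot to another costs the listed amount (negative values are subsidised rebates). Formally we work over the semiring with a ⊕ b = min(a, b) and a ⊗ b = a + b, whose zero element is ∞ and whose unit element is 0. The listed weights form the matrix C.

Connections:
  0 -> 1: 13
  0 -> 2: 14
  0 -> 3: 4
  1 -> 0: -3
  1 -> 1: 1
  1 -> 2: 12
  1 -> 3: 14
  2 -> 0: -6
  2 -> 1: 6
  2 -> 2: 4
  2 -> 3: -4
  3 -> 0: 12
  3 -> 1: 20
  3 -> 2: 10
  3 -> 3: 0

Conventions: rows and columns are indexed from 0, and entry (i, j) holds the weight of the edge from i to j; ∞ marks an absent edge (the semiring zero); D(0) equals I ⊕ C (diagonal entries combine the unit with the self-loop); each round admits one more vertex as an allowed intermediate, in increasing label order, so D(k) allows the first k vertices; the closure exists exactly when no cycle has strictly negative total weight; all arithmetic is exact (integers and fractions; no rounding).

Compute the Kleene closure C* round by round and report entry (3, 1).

D(0):
  [0, 13, 14, 4]
  [-3, 0, 12, 14]
  [-6, 6, 0, -4]
  [12, 20, 10, 0]
D(1):
  [0, 13, 14, 4]
  [-3, 0, 11, 1]
  [-6, 6, 0, -4]
  [12, 20, 10, 0]
D(2):
  [0, 13, 14, 4]
  [-3, 0, 11, 1]
  [-6, 6, 0, -4]
  [12, 20, 10, 0]
D(3):
  [0, 13, 14, 4]
  [-3, 0, 11, 1]
  [-6, 6, 0, -4]
  [4, 16, 10, 0]
D(4):
  [0, 13, 14, 4]
  [-3, 0, 11, 1]
  [-6, 6, 0, -4]
  [4, 16, 10, 0]
Answer: C*[3][1] = 16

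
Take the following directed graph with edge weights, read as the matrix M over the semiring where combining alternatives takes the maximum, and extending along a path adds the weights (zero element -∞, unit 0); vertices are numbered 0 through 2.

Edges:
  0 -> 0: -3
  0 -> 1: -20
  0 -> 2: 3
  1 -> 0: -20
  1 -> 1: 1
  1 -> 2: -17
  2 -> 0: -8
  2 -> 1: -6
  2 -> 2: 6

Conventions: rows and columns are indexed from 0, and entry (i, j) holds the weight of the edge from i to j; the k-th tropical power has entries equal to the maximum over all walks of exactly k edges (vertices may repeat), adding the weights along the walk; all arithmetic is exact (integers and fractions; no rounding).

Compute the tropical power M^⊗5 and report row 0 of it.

M^⊗2:
  [-5, -3, 9]
  [-19, 2, -11]
  [-2, 0, 12]
M^⊗3:
  [1, 3, 15]
  [-18, 3, -5]
  [4, 6, 18]
M^⊗4:
  [7, 9, 21]
  [-13, 4, 1]
  [10, 12, 24]
M^⊗5:
  [13, 15, 27]
  [-7, 5, 7]
  [16, 18, 30]
Answer: row 0 of M^⊗5 = [13, 15, 27]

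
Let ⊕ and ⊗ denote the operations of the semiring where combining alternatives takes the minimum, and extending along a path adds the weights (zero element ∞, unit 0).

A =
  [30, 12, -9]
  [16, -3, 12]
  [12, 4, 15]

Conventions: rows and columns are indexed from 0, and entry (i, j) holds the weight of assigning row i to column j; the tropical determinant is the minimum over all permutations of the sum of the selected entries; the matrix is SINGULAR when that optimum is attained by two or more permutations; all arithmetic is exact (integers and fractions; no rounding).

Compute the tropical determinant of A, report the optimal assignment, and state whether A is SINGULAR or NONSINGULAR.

σ = (0, 1, 2): 30 + (-3) + 15 = 42
σ = (0, 2, 1): 30 + 12 + 4 = 46
σ = (1, 0, 2): 12 + 16 + 15 = 43
σ = (1, 2, 0): 12 + 12 + 12 = 36
σ = (2, 0, 1): (-9) + 16 + 4 = 11
σ = (2, 1, 0): (-9) + (-3) + 12 = 0
Optimal value attained by: σ = (2, 1, 0).
Answer: det⊕(A) = 0; verdict: NONSINGULAR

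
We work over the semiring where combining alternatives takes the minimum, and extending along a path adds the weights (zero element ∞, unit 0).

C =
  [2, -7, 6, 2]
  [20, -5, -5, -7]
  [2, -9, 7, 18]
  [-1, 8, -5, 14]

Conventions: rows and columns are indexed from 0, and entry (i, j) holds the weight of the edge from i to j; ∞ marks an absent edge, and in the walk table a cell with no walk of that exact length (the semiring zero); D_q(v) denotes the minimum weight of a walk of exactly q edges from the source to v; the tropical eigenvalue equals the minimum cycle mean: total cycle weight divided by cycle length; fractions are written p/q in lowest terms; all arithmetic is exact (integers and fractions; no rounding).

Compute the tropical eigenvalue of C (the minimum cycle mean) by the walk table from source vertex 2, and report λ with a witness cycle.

q=0: [∞, ∞, 0, ∞]
q=1: [2, -9, 7, 18]
q=2: [4, -14, -14, -16]
q=3: [-17, -23, -21, -21]
q=4: [-22, -30, -28, -30]
Optimal cycle mean attained by: cycle 1->2->1, total (-5) + (-9), length 2.
Answer: λ = -7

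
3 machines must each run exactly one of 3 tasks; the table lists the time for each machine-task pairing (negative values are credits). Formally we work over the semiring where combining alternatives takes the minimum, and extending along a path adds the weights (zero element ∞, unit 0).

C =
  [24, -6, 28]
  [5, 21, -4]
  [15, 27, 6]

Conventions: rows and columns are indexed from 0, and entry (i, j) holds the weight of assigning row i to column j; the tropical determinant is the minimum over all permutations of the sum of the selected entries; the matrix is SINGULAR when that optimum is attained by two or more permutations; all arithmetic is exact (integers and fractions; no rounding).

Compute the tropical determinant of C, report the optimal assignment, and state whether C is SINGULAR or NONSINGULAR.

σ = (0, 1, 2): 24 + 21 + 6 = 51
σ = (0, 2, 1): 24 + (-4) + 27 = 47
σ = (1, 0, 2): (-6) + 5 + 6 = 5
σ = (1, 2, 0): (-6) + (-4) + 15 = 5
σ = (2, 0, 1): 28 + 5 + 27 = 60
σ = (2, 1, 0): 28 + 21 + 15 = 64
Optimal value attained by: σ = (1, 0, 2).
Answer: det⊕(C) = 5; verdict: SINGULAR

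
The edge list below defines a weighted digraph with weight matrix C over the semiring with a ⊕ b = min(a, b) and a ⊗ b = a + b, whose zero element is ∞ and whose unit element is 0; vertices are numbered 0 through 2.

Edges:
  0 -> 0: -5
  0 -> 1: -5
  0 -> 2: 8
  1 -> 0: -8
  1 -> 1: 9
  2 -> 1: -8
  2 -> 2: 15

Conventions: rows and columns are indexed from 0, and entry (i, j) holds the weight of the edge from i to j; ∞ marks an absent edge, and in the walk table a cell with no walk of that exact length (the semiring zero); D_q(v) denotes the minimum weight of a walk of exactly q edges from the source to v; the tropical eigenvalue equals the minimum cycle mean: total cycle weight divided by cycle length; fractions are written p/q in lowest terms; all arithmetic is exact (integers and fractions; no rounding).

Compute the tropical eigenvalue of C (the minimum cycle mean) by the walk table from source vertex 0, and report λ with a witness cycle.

q=0: [0, ∞, ∞]
q=1: [-5, -5, 8]
q=2: [-13, -10, 3]
q=3: [-18, -18, -5]
Optimal cycle mean attained by: cycle 0->1->0, total (-5) + (-8), length 2.
Answer: λ = -13/2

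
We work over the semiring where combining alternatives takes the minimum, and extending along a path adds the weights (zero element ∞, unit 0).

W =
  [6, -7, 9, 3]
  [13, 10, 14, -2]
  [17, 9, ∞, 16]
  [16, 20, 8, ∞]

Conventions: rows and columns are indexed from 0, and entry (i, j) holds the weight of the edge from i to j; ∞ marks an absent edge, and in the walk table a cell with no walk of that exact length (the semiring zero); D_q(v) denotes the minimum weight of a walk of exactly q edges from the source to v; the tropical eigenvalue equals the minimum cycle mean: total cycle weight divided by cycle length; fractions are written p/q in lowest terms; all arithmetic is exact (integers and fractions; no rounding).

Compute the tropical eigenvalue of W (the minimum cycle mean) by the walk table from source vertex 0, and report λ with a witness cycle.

q=0: [0, ∞, ∞, ∞]
q=1: [6, -7, 9, 3]
q=2: [6, -1, 7, -9]
q=3: [7, -1, -1, -3]
q=4: [12, 0, 5, -3]
Optimal cycle mean attained by: cycle 0->1->3->0, total (-7) + (-2) + 16, length 3.
Answer: λ = 7/3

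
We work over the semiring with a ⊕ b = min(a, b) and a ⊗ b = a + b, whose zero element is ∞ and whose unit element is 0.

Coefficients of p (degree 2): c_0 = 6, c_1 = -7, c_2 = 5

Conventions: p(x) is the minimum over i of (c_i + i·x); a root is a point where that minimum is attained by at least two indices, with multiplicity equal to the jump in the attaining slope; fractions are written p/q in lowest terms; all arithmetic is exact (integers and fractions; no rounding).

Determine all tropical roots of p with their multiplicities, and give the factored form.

hull edge (i=0, c=6) to (i=1, c=-7): slope -13, span 1
hull edge (i=1, c=-7) to (i=2, c=5): slope 12, span 1
Factored form: p(x) = 5 ⊗ (x ⊕ (-12)) ⊗ (x ⊕ 13)
Answer: roots = -12 (mult 1), 13 (mult 1)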